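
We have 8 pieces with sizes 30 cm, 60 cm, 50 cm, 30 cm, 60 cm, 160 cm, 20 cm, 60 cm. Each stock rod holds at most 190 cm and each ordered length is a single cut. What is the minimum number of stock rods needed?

Total = 160 + 60 + 60 + 60 + 50 + 30 + 30 + 20 = 470 cm.
Lower bound: ⌈470/190⌉ = 3 stock rods.
A packing using 3 stock rods:
  stock rod 1: 160 + 30 = 190
  stock rod 2: 60 + 60 + 60 = 180
  stock rod 3: 50 + 30 + 20 = 100
This matches the lower bound, so 3 is optimal.

3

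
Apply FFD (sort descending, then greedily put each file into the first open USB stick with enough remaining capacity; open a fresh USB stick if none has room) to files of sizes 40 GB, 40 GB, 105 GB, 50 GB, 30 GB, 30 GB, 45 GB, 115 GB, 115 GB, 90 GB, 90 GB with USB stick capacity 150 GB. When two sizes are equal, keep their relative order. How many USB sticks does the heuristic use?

Sorted descending: 115, 115, 105, 90, 90, 50, 45, 40, 40, 30, 30.
  115 → USB stick 1 (new)  [load 115/150]
  115 → USB stick 2 (new)  [load 115/150]
  105 → USB stick 3 (new)  [load 105/150]
  90 → USB stick 4 (new)  [load 90/150]
  90 → USB stick 5 (new)  [load 90/150]
  50 → USB stick 4  [load 140/150]
  45 → USB stick 3  [load 150/150]
  40 → USB stick 5  [load 130/150]
  40 → USB stick 6 (new)  [load 40/150]
  30 → USB stick 1  [load 145/150]
  30 → USB stick 2  [load 145/150]
6 USB sticks opened.

6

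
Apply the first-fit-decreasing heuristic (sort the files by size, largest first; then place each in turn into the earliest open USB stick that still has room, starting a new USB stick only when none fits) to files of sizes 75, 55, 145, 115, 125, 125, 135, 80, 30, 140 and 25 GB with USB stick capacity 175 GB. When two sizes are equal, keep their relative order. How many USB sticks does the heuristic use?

Sorted descending: 145, 140, 135, 125, 125, 115, 80, 75, 55, 30, 25.
  145 → USB stick 1 (new)  [load 145/175]
  140 → USB stick 2 (new)  [load 140/175]
  135 → USB stick 3 (new)  [load 135/175]
  125 → USB stick 4 (new)  [load 125/175]
  125 → USB stick 5 (new)  [load 125/175]
  115 → USB stick 6 (new)  [load 115/175]
  80 → USB stick 7 (new)  [load 80/175]
  75 → USB stick 7  [load 155/175]
  55 → USB stick 6  [load 170/175]
  30 → USB stick 1  [load 175/175]
  25 → USB stick 2  [load 165/175]
7 USB sticks opened.

7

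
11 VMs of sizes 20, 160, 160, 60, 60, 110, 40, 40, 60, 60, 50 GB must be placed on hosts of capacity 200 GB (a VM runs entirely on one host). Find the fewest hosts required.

5

Total = 160 + 160 + 110 + 60 + 60 + 60 + 60 + 50 + 40 + 40 + 20 = 820 GB.
Lower bound: ⌈820/200⌉ = 5 hosts.
A packing using 5 hosts:
  host 1: 160 + 40 = 200
  host 2: 160 + 40 = 200
  host 3: 110 + 60 + 20 = 190
  host 4: 60 + 60 + 60 = 180
  host 5: 50 = 50
This matches the lower bound, so 5 is optimal.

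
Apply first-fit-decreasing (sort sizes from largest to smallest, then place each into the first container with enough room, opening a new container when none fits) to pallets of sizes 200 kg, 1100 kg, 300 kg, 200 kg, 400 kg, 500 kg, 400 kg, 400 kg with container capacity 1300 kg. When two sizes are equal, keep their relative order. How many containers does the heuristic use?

Sorted descending: 1100, 500, 400, 400, 400, 300, 200, 200.
  1100 → container 1 (new)  [load 1100/1300]
  500 → container 2 (new)  [load 500/1300]
  400 → container 2  [load 900/1300]
  400 → container 2  [load 1300/1300]
  400 → container 3 (new)  [load 400/1300]
  300 → container 3  [load 700/1300]
  200 → container 1  [load 1300/1300]
  200 → container 3  [load 900/1300]
3 containers opened.

3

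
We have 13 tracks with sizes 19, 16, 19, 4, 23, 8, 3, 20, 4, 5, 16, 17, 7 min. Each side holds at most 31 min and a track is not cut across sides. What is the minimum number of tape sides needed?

Total = 23 + 20 + 19 + 19 + 17 + 16 + 16 + 8 + 7 + 5 + 4 + 4 + 3 = 161 min.
Lower bound: ⌈161/31⌉ = 6 tape sides.
Also, 7 tracks each exceed 31/2 min, and no two of those can share a side, so at least 7 tape sides are needed.
A packing using 7 tape sides:
  side 1: 23 + 8 = 31
  side 2: 20 + 7 + 4 = 31
  side 3: 19 + 5 + 4 + 3 = 31
  side 4: 19 = 19
  side 5: 17 = 17
  side 6: 16 = 16
  side 7: 16 = 16
This matches the lower bound, so 7 is optimal.

7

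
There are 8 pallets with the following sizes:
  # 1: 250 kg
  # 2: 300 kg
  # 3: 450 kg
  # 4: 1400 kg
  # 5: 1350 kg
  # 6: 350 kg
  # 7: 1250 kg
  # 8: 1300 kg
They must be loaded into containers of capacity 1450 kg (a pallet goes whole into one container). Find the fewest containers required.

5

Total = 1400 + 1350 + 1300 + 1250 + 450 + 350 + 300 + 250 = 6650 kg.
Lower bound: ⌈6650/1450⌉ = 5 containers.
A packing using 5 containers:
  container 1: 1400 = 1400
  container 2: 1350 = 1350
  container 3: 1300 = 1300
  container 4: 1250 = 1250
  container 5: 450 + 350 + 300 + 250 = 1350
This matches the lower bound, so 5 is optimal.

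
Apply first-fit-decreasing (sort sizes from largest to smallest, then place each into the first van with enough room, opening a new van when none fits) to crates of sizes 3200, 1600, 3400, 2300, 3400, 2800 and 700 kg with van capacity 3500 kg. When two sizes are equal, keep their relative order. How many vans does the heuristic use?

Sorted descending: 3400, 3400, 3200, 2800, 2300, 1600, 700.
  3400 → van 1 (new)  [load 3400/3500]
  3400 → van 2 (new)  [load 3400/3500]
  3200 → van 3 (new)  [load 3200/3500]
  2800 → van 4 (new)  [load 2800/3500]
  2300 → van 5 (new)  [load 2300/3500]
  1600 → van 6 (new)  [load 1600/3500]
  700 → van 4  [load 3500/3500]
6 vans opened.

6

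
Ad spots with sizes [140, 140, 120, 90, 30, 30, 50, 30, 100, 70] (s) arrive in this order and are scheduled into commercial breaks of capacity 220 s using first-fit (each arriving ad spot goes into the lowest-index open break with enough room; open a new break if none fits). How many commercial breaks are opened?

4

  140 → break 1 (new)  [load 140/220]
  140 → break 2 (new)  [load 140/220]
  120 → break 3 (new)  [load 120/220]
  90 → break 3  [load 210/220]
  30 → break 1  [load 170/220]
  30 → break 1  [load 200/220]
  50 → break 2  [load 190/220]
  30 → break 2  [load 220/220]
  100 → break 4 (new)  [load 100/220]
  70 → break 4  [load 170/220]
4 commercial breaks opened.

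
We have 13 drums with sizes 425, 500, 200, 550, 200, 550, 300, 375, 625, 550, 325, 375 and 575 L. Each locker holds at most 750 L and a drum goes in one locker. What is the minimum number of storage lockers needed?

9

Total = 625 + 575 + 550 + 550 + 550 + 500 + 425 + 375 + 375 + 325 + 300 + 200 + 200 = 5550 L.
Lower bound: ⌈5550/750⌉ = 8 storage lockers.
A packing using 9 storage lockers:
  locker 1: 625 = 625
  locker 2: 575 = 575
  locker 3: 550 + 200 = 750
  locker 4: 550 + 200 = 750
  locker 5: 550 = 550
  locker 6: 500 = 500
  locker 7: 425 + 325 = 750
  locker 8: 375 + 375 = 750
  locker 9: 300 = 300
No arrangement into 8 storage lockers stays within capacity, so 9 is optimal.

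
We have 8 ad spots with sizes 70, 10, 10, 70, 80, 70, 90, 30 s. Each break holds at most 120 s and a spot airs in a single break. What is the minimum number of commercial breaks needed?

Total = 90 + 80 + 70 + 70 + 70 + 30 + 10 + 10 = 430 s.
Lower bound: ⌈430/120⌉ = 4 commercial breaks.
Also, 5 ad spots each exceed 60 s, and no two of those can share a break, so at least 5 commercial breaks are needed.
A packing using 5 commercial breaks:
  break 1: 90 + 30 = 120
  break 2: 80 + 10 + 10 = 100
  break 3: 70 = 70
  break 4: 70 = 70
  break 5: 70 = 70
This matches the lower bound, so 5 is optimal.

5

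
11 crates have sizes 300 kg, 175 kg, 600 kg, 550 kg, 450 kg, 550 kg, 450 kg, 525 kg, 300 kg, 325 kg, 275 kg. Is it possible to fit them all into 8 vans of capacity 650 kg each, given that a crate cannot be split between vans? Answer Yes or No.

Yes

A valid assignment using 8 vans:
  van 1: 600 = 600
  van 2: 550 = 550
  van 3: 550 = 550
  van 4: 525 = 525
  van 5: 450 + 175 = 625
  van 6: 450 = 450
  van 7: 325 + 300 = 625
  van 8: 300 + 275 = 575
Every load is within 650 kg, so 8 vans suffice.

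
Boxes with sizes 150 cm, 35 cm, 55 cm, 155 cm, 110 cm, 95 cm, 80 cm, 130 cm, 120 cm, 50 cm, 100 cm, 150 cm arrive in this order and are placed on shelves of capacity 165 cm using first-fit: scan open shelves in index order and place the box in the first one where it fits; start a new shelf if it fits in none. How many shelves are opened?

  150 → shelf 1 (new)  [load 150/165]
  35 → shelf 2 (new)  [load 35/165]
  55 → shelf 2  [load 90/165]
  155 → shelf 3 (new)  [load 155/165]
  110 → shelf 4 (new)  [load 110/165]
  95 → shelf 5 (new)  [load 95/165]
  80 → shelf 6 (new)  [load 80/165]
  130 → shelf 7 (new)  [load 130/165]
  120 → shelf 8 (new)  [load 120/165]
  50 → shelf 2  [load 140/165]
  100 → shelf 9 (new)  [load 100/165]
  150 → shelf 10 (new)  [load 150/165]
10 shelves opened.

10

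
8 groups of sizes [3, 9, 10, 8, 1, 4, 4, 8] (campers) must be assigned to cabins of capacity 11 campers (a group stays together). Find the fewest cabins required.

Total = 10 + 9 + 8 + 8 + 4 + 4 + 3 + 1 = 47 campers.
Lower bound: ⌈47/11⌉ = 5 cabins.
A packing using 5 cabins:
  cabin 1: 10 + 1 = 11
  cabin 2: 9 = 9
  cabin 3: 8 + 3 = 11
  cabin 4: 8 = 8
  cabin 5: 4 + 4 = 8
This matches the lower bound, so 5 is optimal.

5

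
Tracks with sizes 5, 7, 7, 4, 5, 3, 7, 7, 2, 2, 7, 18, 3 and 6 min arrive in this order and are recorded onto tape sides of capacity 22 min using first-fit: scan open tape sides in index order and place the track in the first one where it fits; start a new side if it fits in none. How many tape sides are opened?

  5 → side 1 (new)  [load 5/22]
  7 → side 1  [load 12/22]
  7 → side 1  [load 19/22]
  4 → side 2 (new)  [load 4/22]
  5 → side 2  [load 9/22]
  3 → side 1  [load 22/22]
  7 → side 2  [load 16/22]
  7 → side 3 (new)  [load 7/22]
  2 → side 2  [load 18/22]
  2 → side 2  [load 20/22]
  7 → side 3  [load 14/22]
  18 → side 4 (new)  [load 18/22]
  3 → side 3  [load 17/22]
  6 → side 5 (new)  [load 6/22]
5 tape sides opened.

5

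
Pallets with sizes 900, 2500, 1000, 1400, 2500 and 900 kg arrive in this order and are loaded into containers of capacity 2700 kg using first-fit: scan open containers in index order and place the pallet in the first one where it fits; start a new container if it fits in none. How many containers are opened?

4

  900 → container 1 (new)  [load 900/2700]
  2500 → container 2 (new)  [load 2500/2700]
  1000 → container 1  [load 1900/2700]
  1400 → container 3 (new)  [load 1400/2700]
  2500 → container 4 (new)  [load 2500/2700]
  900 → container 3  [load 2300/2700]
4 containers opened.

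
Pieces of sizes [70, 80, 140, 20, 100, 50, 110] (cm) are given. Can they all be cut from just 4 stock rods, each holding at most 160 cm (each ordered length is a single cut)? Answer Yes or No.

A valid assignment using 4 stock rods:
  stock rod 1: 140 + 20 = 160
  stock rod 2: 110 + 50 = 160
  stock rod 3: 100 = 100
  stock rod 4: 80 + 70 = 150
Every load is within 160 cm, so 4 stock rods suffice.

Yes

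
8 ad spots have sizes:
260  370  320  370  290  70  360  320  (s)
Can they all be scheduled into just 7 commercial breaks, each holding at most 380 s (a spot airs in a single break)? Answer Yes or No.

A valid assignment using 7 commercial breaks:
  break 1: 370 = 370
  break 2: 370 = 370
  break 3: 360 = 360
  break 4: 320 = 320
  break 5: 320 = 320
  break 6: 290 + 70 = 360
  break 7: 260 = 260
Every load is within 380 s, so 7 commercial breaks suffice.

Yes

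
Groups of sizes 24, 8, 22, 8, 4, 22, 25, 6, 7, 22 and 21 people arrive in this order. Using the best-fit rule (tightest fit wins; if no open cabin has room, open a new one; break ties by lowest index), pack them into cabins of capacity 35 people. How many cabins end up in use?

6

  24 → cabin 1 (new)  [load 24/35]
  8 → cabin 1  [load 32/35]
  22 → cabin 2 (new)  [load 22/35]
  8 → cabin 2  [load 30/35]
  4 → cabin 2  [load 34/35]
  22 → cabin 3 (new)  [load 22/35]
  25 → cabin 4 (new)  [load 25/35]
  6 → cabin 4  [load 31/35]
  7 → cabin 3  [load 29/35]
  22 → cabin 5 (new)  [load 22/35]
  21 → cabin 6 (new)  [load 21/35]
6 cabins opened.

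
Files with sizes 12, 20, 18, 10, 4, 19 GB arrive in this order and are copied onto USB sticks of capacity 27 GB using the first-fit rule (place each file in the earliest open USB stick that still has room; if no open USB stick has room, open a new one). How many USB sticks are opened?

4

  12 → USB stick 1 (new)  [load 12/27]
  20 → USB stick 2 (new)  [load 20/27]
  18 → USB stick 3 (new)  [load 18/27]
  10 → USB stick 1  [load 22/27]
  4 → USB stick 1  [load 26/27]
  19 → USB stick 4 (new)  [load 19/27]
4 USB sticks opened.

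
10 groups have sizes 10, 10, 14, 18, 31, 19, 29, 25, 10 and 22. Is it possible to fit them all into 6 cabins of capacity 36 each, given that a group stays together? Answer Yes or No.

A valid assignment using 6 cabins:
  cabin 1: 31 = 31
  cabin 2: 29 = 29
  cabin 3: 25 + 10 = 35
  cabin 4: 22 + 14 = 36
  cabin 5: 19 + 10 = 29
  cabin 6: 18 + 10 = 28
Every load is within 36, so 6 cabins suffice.

Yes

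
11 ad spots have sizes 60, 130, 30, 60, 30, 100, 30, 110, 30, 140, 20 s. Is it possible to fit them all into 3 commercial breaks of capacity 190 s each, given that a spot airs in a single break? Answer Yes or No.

No

Total = 740 s; ⌈740/190⌉ = 4.
At least 4 commercial breaks are required, but only 3 are allowed.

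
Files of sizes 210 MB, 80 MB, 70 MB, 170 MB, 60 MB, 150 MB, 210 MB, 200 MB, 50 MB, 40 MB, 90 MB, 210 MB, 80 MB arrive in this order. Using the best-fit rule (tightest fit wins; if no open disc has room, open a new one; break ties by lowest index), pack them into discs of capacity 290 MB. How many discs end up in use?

  210 → disc 1 (new)  [load 210/290]
  80 → disc 1  [load 290/290]
  70 → disc 2 (new)  [load 70/290]
  170 → disc 2  [load 240/290]
  60 → disc 3 (new)  [load 60/290]
  150 → disc 3  [load 210/290]
  210 → disc 4 (new)  [load 210/290]
  200 → disc 5 (new)  [load 200/290]
  50 → disc 2  [load 290/290]
  40 → disc 3  [load 250/290]
  90 → disc 5  [load 290/290]
  210 → disc 6 (new)  [load 210/290]
  80 → disc 4  [load 290/290]
6 discs opened.

6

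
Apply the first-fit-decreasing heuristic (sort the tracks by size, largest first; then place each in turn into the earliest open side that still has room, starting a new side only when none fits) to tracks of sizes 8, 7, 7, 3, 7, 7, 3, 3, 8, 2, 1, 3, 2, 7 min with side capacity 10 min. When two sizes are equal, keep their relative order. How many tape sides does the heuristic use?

7

Sorted descending: 8, 8, 7, 7, 7, 7, 7, 3, 3, 3, 3, 2, 2, 1.
  8 → side 1 (new)  [load 8/10]
  8 → side 2 (new)  [load 8/10]
  7 → side 3 (new)  [load 7/10]
  7 → side 4 (new)  [load 7/10]
  7 → side 5 (new)  [load 7/10]
  7 → side 6 (new)  [load 7/10]
  7 → side 7 (new)  [load 7/10]
  3 → side 3  [load 10/10]
  3 → side 4  [load 10/10]
  3 → side 5  [load 10/10]
  3 → side 6  [load 10/10]
  2 → side 1  [load 10/10]
  2 → side 2  [load 10/10]
  1 → side 7  [load 8/10]
7 tape sides opened.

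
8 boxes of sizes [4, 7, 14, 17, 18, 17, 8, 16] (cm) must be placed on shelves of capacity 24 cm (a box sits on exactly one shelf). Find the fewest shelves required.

Total = 18 + 17 + 17 + 16 + 14 + 8 + 7 + 4 = 101 cm.
Lower bound: ⌈101/24⌉ = 5 shelves.
A packing using 5 shelves:
  shelf 1: 18 + 4 = 22
  shelf 2: 17 + 7 = 24
  shelf 3: 17 = 17
  shelf 4: 16 + 8 = 24
  shelf 5: 14 = 14
This matches the lower bound, so 5 is optimal.

5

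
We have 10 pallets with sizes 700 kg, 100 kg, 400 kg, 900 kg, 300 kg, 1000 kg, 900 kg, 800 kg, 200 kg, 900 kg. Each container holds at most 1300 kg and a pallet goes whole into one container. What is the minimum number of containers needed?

Total = 1000 + 900 + 900 + 900 + 800 + 700 + 400 + 300 + 200 + 100 = 6200 kg.
Lower bound: ⌈6200/1300⌉ = 5 containers.
Also, 6 pallets each exceed 650 kg, and no two of those can share a container, so at least 6 containers are needed.
A packing using 6 containers:
  container 1: 1000 + 300 = 1300
  container 2: 900 + 400 = 1300
  container 3: 900 + 200 + 100 = 1200
  container 4: 900 = 900
  container 5: 800 = 800
  container 6: 700 = 700
This matches the lower bound, so 6 is optimal.

6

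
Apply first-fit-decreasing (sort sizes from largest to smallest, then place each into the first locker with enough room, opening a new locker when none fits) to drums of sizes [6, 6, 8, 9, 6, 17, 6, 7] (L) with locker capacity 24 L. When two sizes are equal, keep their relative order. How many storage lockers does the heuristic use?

Sorted descending: 17, 9, 8, 7, 6, 6, 6, 6.
  17 → locker 1 (new)  [load 17/24]
  9 → locker 2 (new)  [load 9/24]
  8 → locker 2  [load 17/24]
  7 → locker 1  [load 24/24]
  6 → locker 2  [load 23/24]
  6 → locker 3 (new)  [load 6/24]
  6 → locker 3  [load 12/24]
  6 → locker 3  [load 18/24]
3 storage lockers opened.

3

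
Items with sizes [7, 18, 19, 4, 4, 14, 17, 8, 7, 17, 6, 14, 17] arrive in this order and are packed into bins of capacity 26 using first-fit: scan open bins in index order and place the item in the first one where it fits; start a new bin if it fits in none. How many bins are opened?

7

  7 → bin 1 (new)  [load 7/26]
  18 → bin 1  [load 25/26]
  19 → bin 2 (new)  [load 19/26]
  4 → bin 2  [load 23/26]
  4 → bin 3 (new)  [load 4/26]
  14 → bin 3  [load 18/26]
  17 → bin 4 (new)  [load 17/26]
  8 → bin 3  [load 26/26]
  7 → bin 4  [load 24/26]
  17 → bin 5 (new)  [load 17/26]
  6 → bin 5  [load 23/26]
  14 → bin 6 (new)  [load 14/26]
  17 → bin 7 (new)  [load 17/26]
7 bins opened.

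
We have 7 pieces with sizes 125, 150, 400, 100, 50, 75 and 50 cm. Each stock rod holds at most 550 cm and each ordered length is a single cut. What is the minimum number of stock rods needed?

Total = 400 + 150 + 125 + 100 + 75 + 50 + 50 = 950 cm.
Lower bound: ⌈950/550⌉ = 2 stock rods.
A packing using 2 stock rods:
  stock rod 1: 400 + 150 = 550
  stock rod 2: 125 + 100 + 75 + 50 + 50 = 400
This matches the lower bound, so 2 is optimal.

2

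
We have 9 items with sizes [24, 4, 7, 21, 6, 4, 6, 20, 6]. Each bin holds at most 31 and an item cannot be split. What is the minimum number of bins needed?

Total = 24 + 21 + 20 + 7 + 6 + 6 + 6 + 4 + 4 = 98.
Lower bound: ⌈98/31⌉ = 4 bins.
A packing using 4 bins:
  bin 1: 24 + 7 = 31
  bin 2: 21 + 6 + 4 = 31
  bin 3: 20 + 6 + 4 = 30
  bin 4: 6 = 6
This matches the lower bound, so 4 is optimal.

4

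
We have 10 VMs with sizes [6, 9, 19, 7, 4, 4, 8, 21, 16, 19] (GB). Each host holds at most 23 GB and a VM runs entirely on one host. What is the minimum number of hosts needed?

5

Total = 21 + 19 + 19 + 16 + 9 + 8 + 7 + 6 + 4 + 4 = 113 GB.
Lower bound: ⌈113/23⌉ = 5 hosts.
A packing using 5 hosts:
  host 1: 21 = 21
  host 2: 19 + 4 = 23
  host 3: 19 + 4 = 23
  host 4: 16 + 7 = 23
  host 5: 9 + 8 + 6 = 23
This matches the lower bound, so 5 is optimal.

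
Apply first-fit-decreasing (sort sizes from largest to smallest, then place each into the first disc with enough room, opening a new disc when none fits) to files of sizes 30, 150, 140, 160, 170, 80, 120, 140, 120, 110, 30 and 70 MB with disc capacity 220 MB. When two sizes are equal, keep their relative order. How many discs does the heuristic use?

8

Sorted descending: 170, 160, 150, 140, 140, 120, 120, 110, 80, 70, 30, 30.
  170 → disc 1 (new)  [load 170/220]
  160 → disc 2 (new)  [load 160/220]
  150 → disc 3 (new)  [load 150/220]
  140 → disc 4 (new)  [load 140/220]
  140 → disc 5 (new)  [load 140/220]
  120 → disc 6 (new)  [load 120/220]
  120 → disc 7 (new)  [load 120/220]
  110 → disc 8 (new)  [load 110/220]
  80 → disc 4  [load 220/220]
  70 → disc 3  [load 220/220]
  30 → disc 1  [load 200/220]
  30 → disc 2  [load 190/220]
8 discs opened.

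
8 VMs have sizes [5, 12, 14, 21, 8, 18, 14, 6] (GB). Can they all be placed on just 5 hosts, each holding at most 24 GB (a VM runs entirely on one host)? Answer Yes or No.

Yes

A valid assignment using 5 hosts:
  host 1: 21 = 21
  host 2: 18 + 6 = 24
  host 3: 14 + 8 = 22
  host 4: 14 + 5 = 19
  host 5: 12 = 12
Every load is within 24 GB, so 5 hosts suffice.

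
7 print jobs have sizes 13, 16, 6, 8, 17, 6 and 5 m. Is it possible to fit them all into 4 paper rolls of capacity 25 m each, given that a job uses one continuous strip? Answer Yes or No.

Yes

A valid assignment using 3 paper rolls:
  roll 1: 17 + 8 = 25
  roll 2: 16 + 6 = 22
  roll 3: 13 + 6 + 5 = 24
That uses only 3 ≤ 4, so 4 paper rolls are enough.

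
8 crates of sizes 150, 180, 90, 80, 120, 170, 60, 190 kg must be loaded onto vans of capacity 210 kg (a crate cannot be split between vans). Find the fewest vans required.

Total = 190 + 180 + 170 + 150 + 120 + 90 + 80 + 60 = 1040 kg.
Lower bound: ⌈1040/210⌉ = 5 vans.
A packing using 6 vans:
  van 1: 190 = 190
  van 2: 180 = 180
  van 3: 170 = 170
  van 4: 150 + 60 = 210
  van 5: 120 + 90 = 210
  van 6: 80 = 80
No arrangement into 5 vans stays within capacity, so 6 is optimal.

6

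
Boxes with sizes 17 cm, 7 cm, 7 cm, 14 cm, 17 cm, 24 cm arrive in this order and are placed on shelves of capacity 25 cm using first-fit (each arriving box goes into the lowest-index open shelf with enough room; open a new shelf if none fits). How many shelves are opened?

4

  17 → shelf 1 (new)  [load 17/25]
  7 → shelf 1  [load 24/25]
  7 → shelf 2 (new)  [load 7/25]
  14 → shelf 2  [load 21/25]
  17 → shelf 3 (new)  [load 17/25]
  24 → shelf 4 (new)  [load 24/25]
4 shelves opened.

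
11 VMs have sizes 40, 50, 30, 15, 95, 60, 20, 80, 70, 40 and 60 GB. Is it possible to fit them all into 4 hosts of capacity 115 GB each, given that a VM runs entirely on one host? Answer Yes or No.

No

Total = 560 GB; ⌈560/115⌉ = 5.
At least 5 hosts are required, but only 4 are allowed.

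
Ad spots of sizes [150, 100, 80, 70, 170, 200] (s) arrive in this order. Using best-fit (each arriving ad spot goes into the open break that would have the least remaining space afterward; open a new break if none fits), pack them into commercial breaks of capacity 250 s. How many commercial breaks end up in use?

4

  150 → break 1 (new)  [load 150/250]
  100 → break 1  [load 250/250]
  80 → break 2 (new)  [load 80/250]
  70 → break 2  [load 150/250]
  170 → break 3 (new)  [load 170/250]
  200 → break 4 (new)  [load 200/250]
4 commercial breaks opened.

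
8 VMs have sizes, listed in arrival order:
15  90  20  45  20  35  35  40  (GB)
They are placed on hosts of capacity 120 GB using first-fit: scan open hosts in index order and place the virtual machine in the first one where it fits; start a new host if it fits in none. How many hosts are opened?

3

  15 → host 1 (new)  [load 15/120]
  90 → host 1  [load 105/120]
  20 → host 2 (new)  [load 20/120]
  45 → host 2  [load 65/120]
  20 → host 2  [load 85/120]
  35 → host 2  [load 120/120]
  35 → host 3 (new)  [load 35/120]
  40 → host 3  [load 75/120]
3 hosts opened.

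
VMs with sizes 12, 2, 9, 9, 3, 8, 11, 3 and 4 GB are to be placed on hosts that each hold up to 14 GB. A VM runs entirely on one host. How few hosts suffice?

5

Total = 12 + 11 + 9 + 9 + 8 + 4 + 3 + 3 + 2 = 61 GB.
Lower bound: ⌈61/14⌉ = 5 hosts.
A packing using 5 hosts:
  host 1: 12 + 2 = 14
  host 2: 11 + 3 = 14
  host 3: 9 + 4 = 13
  host 4: 9 + 3 = 12
  host 5: 8 = 8
This matches the lower bound, so 5 is optimal.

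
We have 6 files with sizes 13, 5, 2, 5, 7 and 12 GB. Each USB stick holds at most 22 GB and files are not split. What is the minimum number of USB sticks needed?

2

Total = 13 + 12 + 7 + 5 + 5 + 2 = 44 GB.
Lower bound: ⌈44/22⌉ = 2 USB sticks.
A packing using 2 USB sticks:
  USB stick 1: 13 + 7 + 2 = 22
  USB stick 2: 12 + 5 + 5 = 22
This matches the lower bound, so 2 is optimal.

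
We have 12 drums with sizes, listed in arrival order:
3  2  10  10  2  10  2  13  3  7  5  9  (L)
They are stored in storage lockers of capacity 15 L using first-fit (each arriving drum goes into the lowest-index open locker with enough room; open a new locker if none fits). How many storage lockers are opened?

6

  3 → locker 1 (new)  [load 3/15]
  2 → locker 1  [load 5/15]
  10 → locker 1  [load 15/15]
  10 → locker 2 (new)  [load 10/15]
  2 → locker 2  [load 12/15]
  10 → locker 3 (new)  [load 10/15]
  2 → locker 2  [load 14/15]
  13 → locker 4 (new)  [load 13/15]
  3 → locker 3  [load 13/15]
  7 → locker 5 (new)  [load 7/15]
  5 → locker 5  [load 12/15]
  9 → locker 6 (new)  [load 9/15]
6 storage lockers opened.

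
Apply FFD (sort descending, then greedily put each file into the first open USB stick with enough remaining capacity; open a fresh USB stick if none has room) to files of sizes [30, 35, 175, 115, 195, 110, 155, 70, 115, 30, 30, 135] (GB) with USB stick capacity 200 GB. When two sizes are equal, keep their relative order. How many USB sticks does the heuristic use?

Sorted descending: 195, 175, 155, 135, 115, 115, 110, 70, 35, 30, 30, 30.
  195 → USB stick 1 (new)  [load 195/200]
  175 → USB stick 2 (new)  [load 175/200]
  155 → USB stick 3 (new)  [load 155/200]
  135 → USB stick 4 (new)  [load 135/200]
  115 → USB stick 5 (new)  [load 115/200]
  115 → USB stick 6 (new)  [load 115/200]
  110 → USB stick 7 (new)  [load 110/200]
  70 → USB stick 5  [load 185/200]
  35 → USB stick 3  [load 190/200]
  30 → USB stick 4  [load 165/200]
  30 → USB stick 4  [load 195/200]
  30 → USB stick 6  [load 145/200]
7 USB sticks opened.

7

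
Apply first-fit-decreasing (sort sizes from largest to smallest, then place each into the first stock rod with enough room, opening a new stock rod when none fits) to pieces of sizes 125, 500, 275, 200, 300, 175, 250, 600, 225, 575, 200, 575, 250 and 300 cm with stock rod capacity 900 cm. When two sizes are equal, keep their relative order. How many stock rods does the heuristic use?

6

Sorted descending: 600, 575, 575, 500, 300, 300, 275, 250, 250, 225, 200, 200, 175, 125.
  600 → stock rod 1 (new)  [load 600/900]
  575 → stock rod 2 (new)  [load 575/900]
  575 → stock rod 3 (new)  [load 575/900]
  500 → stock rod 4 (new)  [load 500/900]
  300 → stock rod 1  [load 900/900]
  300 → stock rod 2  [load 875/900]
  275 → stock rod 3  [load 850/900]
  250 → stock rod 4  [load 750/900]
  250 → stock rod 5 (new)  [load 250/900]
  225 → stock rod 5  [load 475/900]
  200 → stock rod 5  [load 675/900]
  200 → stock rod 5  [load 875/900]
  175 → stock rod 6 (new)  [load 175/900]
  125 → stock rod 4  [load 875/900]
6 stock rods opened.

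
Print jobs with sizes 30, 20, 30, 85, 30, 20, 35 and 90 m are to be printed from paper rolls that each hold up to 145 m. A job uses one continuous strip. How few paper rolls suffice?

Total = 90 + 85 + 35 + 30 + 30 + 30 + 20 + 20 = 340 m.
Lower bound: ⌈340/145⌉ = 3 paper rolls.
A packing using 3 paper rolls:
  roll 1: 90 + 35 + 20 = 145
  roll 2: 85 + 30 + 30 = 145
  roll 3: 30 + 20 = 50
This matches the lower bound, so 3 is optimal.

3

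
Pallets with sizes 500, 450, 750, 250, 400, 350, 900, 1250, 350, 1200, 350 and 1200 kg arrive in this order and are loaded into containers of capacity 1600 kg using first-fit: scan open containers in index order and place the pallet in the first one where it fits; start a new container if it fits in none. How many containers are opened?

  500 → container 1 (new)  [load 500/1600]
  450 → container 1  [load 950/1600]
  750 → container 2 (new)  [load 750/1600]
  250 → container 1  [load 1200/1600]
  400 → container 1  [load 1600/1600]
  350 → container 2  [load 1100/1600]
  900 → container 3 (new)  [load 900/1600]
  1250 → container 4 (new)  [load 1250/1600]
  350 → container 2  [load 1450/1600]
  1200 → container 5 (new)  [load 1200/1600]
  350 → container 3  [load 1250/1600]
  1200 → container 6 (new)  [load 1200/1600]
6 containers opened.

6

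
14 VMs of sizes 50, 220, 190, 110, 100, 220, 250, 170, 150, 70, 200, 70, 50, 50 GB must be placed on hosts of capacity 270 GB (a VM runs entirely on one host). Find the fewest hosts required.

8

Total = 250 + 220 + 220 + 200 + 190 + 170 + 150 + 110 + 100 + 70 + 70 + 50 + 50 + 50 = 1900 GB.
Lower bound: ⌈1900/270⌉ = 8 hosts.
A packing using 8 hosts:
  host 1: 250 = 250
  host 2: 220 + 50 = 270
  host 3: 220 + 50 = 270
  host 4: 200 + 70 = 270
  host 5: 190 + 70 = 260
  host 6: 170 + 100 = 270
  host 7: 150 + 110 = 260
  host 8: 50 = 50
This matches the lower bound, so 8 is optimal.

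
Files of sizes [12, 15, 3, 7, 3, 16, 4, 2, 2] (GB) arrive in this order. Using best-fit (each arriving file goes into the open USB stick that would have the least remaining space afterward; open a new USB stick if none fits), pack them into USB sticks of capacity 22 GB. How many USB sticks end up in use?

  12 → USB stick 1 (new)  [load 12/22]
  15 → USB stick 2 (new)  [load 15/22]
  3 → USB stick 2  [load 18/22]
  7 → USB stick 1  [load 19/22]
  3 → USB stick 1  [load 22/22]
  16 → USB stick 3 (new)  [load 16/22]
  4 → USB stick 2  [load 22/22]
  2 → USB stick 3  [load 18/22]
  2 → USB stick 3  [load 20/22]
3 USB sticks opened.

3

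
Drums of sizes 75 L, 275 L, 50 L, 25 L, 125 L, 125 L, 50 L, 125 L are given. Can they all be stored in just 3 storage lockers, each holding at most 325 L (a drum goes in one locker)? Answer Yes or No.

A valid assignment using 3 storage lockers:
  locker 1: 275 + 50 = 325
  locker 2: 125 + 125 + 75 = 325
  locker 3: 125 + 50 + 25 = 200
Every load is within 325 L, so 3 storage lockers suffice.

Yes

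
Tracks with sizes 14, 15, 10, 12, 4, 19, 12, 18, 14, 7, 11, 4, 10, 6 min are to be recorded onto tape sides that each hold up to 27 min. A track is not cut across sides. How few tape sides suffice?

6

Total = 19 + 18 + 15 + 14 + 14 + 12 + 12 + 11 + 10 + 10 + 7 + 6 + 4 + 4 = 156 min.
Lower bound: ⌈156/27⌉ = 6 tape sides.
A packing using 6 tape sides:
  side 1: 19 + 7 = 26
  side 2: 18 + 4 + 4 = 26
  side 3: 15 + 12 = 27
  side 4: 14 + 12 = 26
  side 5: 14 + 11 = 25
  side 6: 10 + 10 + 6 = 26
This matches the lower bound, so 6 is optimal.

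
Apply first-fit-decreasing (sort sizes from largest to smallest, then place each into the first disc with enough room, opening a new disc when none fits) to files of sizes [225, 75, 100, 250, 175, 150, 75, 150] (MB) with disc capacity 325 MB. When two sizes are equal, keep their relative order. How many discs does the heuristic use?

Sorted descending: 250, 225, 175, 150, 150, 100, 75, 75.
  250 → disc 1 (new)  [load 250/325]
  225 → disc 2 (new)  [load 225/325]
  175 → disc 3 (new)  [load 175/325]
  150 → disc 3  [load 325/325]
  150 → disc 4 (new)  [load 150/325]
  100 → disc 2  [load 325/325]
  75 → disc 1  [load 325/325]
  75 → disc 4  [load 225/325]
4 discs opened.

4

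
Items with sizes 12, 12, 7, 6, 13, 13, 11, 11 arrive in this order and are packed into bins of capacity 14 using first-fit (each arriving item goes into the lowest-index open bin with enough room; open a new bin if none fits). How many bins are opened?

7

  12 → bin 1 (new)  [load 12/14]
  12 → bin 2 (new)  [load 12/14]
  7 → bin 3 (new)  [load 7/14]
  6 → bin 3  [load 13/14]
  13 → bin 4 (new)  [load 13/14]
  13 → bin 5 (new)  [load 13/14]
  11 → bin 6 (new)  [load 11/14]
  11 → bin 7 (new)  [load 11/14]
7 bins opened.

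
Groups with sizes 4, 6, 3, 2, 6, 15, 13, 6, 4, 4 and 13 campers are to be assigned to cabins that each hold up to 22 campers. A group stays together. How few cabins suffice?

Total = 15 + 13 + 13 + 6 + 6 + 6 + 4 + 4 + 4 + 3 + 2 = 76 campers.
Lower bound: ⌈76/22⌉ = 4 cabins.
A packing using 4 cabins:
  cabin 1: 15 + 6 = 21
  cabin 2: 13 + 6 + 3 = 22
  cabin 3: 13 + 6 + 2 = 21
  cabin 4: 4 + 4 + 4 = 12
This matches the lower bound, so 4 is optimal.

4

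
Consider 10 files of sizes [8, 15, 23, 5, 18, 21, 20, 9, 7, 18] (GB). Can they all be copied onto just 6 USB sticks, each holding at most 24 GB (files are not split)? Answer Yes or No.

Total = 144 GB; ⌈144/24⌉ = 6.
The bound of 6 does not rule out 6, but exhaustive search shows no assignment into 6 USB sticks of capacity 24 GB exists — the minimum is 7.

No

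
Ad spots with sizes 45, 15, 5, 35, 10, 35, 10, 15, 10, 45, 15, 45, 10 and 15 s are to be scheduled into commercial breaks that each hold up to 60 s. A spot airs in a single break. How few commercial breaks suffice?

Total = 45 + 45 + 45 + 35 + 35 + 15 + 15 + 15 + 15 + 10 + 10 + 10 + 10 + 5 = 310 s.
Lower bound: ⌈310/60⌉ = 6 commercial breaks.
A packing using 6 commercial breaks:
  break 1: 45 + 15 = 60
  break 2: 45 + 15 = 60
  break 3: 45 + 15 = 60
  break 4: 35 + 15 + 10 = 60
  break 5: 35 + 10 + 10 + 5 = 60
  break 6: 10 = 10
This matches the lower bound, so 6 is optimal.

6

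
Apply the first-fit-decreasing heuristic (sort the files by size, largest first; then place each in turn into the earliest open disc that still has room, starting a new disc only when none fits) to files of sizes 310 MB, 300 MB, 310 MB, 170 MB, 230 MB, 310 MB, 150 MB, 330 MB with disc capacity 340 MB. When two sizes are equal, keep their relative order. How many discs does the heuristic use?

7

Sorted descending: 330, 310, 310, 310, 300, 230, 170, 150.
  330 → disc 1 (new)  [load 330/340]
  310 → disc 2 (new)  [load 310/340]
  310 → disc 3 (new)  [load 310/340]
  310 → disc 4 (new)  [load 310/340]
  300 → disc 5 (new)  [load 300/340]
  230 → disc 6 (new)  [load 230/340]
  170 → disc 7 (new)  [load 170/340]
  150 → disc 7  [load 320/340]
7 discs opened.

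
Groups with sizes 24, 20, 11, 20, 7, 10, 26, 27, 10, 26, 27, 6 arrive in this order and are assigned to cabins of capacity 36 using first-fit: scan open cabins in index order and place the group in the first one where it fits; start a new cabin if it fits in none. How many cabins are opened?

  24 → cabin 1 (new)  [load 24/36]
  20 → cabin 2 (new)  [load 20/36]
  11 → cabin 1  [load 35/36]
  20 → cabin 3 (new)  [load 20/36]
  7 → cabin 2  [load 27/36]
  10 → cabin 3  [load 30/36]
  26 → cabin 4 (new)  [load 26/36]
  27 → cabin 5 (new)  [load 27/36]
  10 → cabin 4  [load 36/36]
  26 → cabin 6 (new)  [load 26/36]
  27 → cabin 7 (new)  [load 27/36]
  6 → cabin 2  [load 33/36]
7 cabins opened.

7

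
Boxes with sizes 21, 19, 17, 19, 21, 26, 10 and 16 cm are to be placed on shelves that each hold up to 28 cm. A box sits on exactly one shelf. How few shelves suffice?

Total = 26 + 21 + 21 + 19 + 19 + 17 + 16 + 10 = 149 cm.
Lower bound: ⌈149/28⌉ = 6 shelves.
Also, 7 boxes each exceed 14 cm, and no two of those can share a shelf, so at least 7 shelves are needed.
A packing using 7 shelves:
  shelf 1: 26 = 26
  shelf 2: 21 = 21
  shelf 3: 21 = 21
  shelf 4: 19 = 19
  shelf 5: 19 = 19
  shelf 6: 17 + 10 = 27
  shelf 7: 16 = 16
This matches the lower bound, so 7 is optimal.

7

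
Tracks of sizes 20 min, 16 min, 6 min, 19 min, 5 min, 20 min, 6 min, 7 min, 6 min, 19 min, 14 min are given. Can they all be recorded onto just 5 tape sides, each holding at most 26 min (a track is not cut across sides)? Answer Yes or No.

Total = 138 min; ⌈138/26⌉ = 6.
At least 6 tape sides are required, but only 5 are allowed.

No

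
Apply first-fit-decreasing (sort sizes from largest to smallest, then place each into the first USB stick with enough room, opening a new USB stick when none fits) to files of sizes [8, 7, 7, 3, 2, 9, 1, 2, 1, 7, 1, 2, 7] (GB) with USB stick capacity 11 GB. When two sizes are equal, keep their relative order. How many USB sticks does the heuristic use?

6

Sorted descending: 9, 8, 7, 7, 7, 7, 3, 2, 2, 2, 1, 1, 1.
  9 → USB stick 1 (new)  [load 9/11]
  8 → USB stick 2 (new)  [load 8/11]
  7 → USB stick 3 (new)  [load 7/11]
  7 → USB stick 4 (new)  [load 7/11]
  7 → USB stick 5 (new)  [load 7/11]
  7 → USB stick 6 (new)  [load 7/11]
  3 → USB stick 2  [load 11/11]
  2 → USB stick 1  [load 11/11]
  2 → USB stick 3  [load 9/11]
  2 → USB stick 3  [load 11/11]
  1 → USB stick 4  [load 8/11]
  1 → USB stick 4  [load 9/11]
  1 → USB stick 4  [load 10/11]
6 USB sticks opened.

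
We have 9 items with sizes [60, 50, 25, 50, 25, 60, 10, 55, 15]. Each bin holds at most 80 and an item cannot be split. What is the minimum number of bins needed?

Total = 60 + 60 + 55 + 50 + 50 + 25 + 25 + 15 + 10 = 350.
Lower bound: ⌈350/80⌉ = 5 bins.
A packing using 5 bins:
  bin 1: 60 + 15 = 75
  bin 2: 60 + 10 = 70
  bin 3: 55 + 25 = 80
  bin 4: 50 + 25 = 75
  bin 5: 50 = 50
This matches the lower bound, so 5 is optimal.

5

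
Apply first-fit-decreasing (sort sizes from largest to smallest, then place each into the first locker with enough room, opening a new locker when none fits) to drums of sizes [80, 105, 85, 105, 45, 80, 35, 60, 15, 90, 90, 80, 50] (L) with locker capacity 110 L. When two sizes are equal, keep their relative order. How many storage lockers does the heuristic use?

10

Sorted descending: 105, 105, 90, 90, 85, 80, 80, 80, 60, 50, 45, 35, 15.
  105 → locker 1 (new)  [load 105/110]
  105 → locker 2 (new)  [load 105/110]
  90 → locker 3 (new)  [load 90/110]
  90 → locker 4 (new)  [load 90/110]
  85 → locker 5 (new)  [load 85/110]
  80 → locker 6 (new)  [load 80/110]
  80 → locker 7 (new)  [load 80/110]
  80 → locker 8 (new)  [load 80/110]
  60 → locker 9 (new)  [load 60/110]
  50 → locker 9  [load 110/110]
  45 → locker 10 (new)  [load 45/110]
  35 → locker 10  [load 80/110]
  15 → locker 3  [load 105/110]
10 storage lockers opened.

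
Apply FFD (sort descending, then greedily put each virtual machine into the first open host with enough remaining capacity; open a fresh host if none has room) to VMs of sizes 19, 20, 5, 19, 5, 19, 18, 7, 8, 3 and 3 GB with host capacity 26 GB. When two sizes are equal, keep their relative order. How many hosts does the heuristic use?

Sorted descending: 20, 19, 19, 19, 18, 8, 7, 5, 5, 3, 3.
  20 → host 1 (new)  [load 20/26]
  19 → host 2 (new)  [load 19/26]
  19 → host 3 (new)  [load 19/26]
  19 → host 4 (new)  [load 19/26]
  18 → host 5 (new)  [load 18/26]
  8 → host 5  [load 26/26]
  7 → host 2  [load 26/26]
  5 → host 1  [load 25/26]
  5 → host 3  [load 24/26]
  3 → host 4  [load 22/26]
  3 → host 4  [load 25/26]
5 hosts opened.

5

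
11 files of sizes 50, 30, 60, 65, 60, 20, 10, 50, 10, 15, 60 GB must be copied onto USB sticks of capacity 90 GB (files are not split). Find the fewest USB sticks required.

6

Total = 65 + 60 + 60 + 60 + 50 + 50 + 30 + 20 + 15 + 10 + 10 = 430 GB.
Lower bound: ⌈430/90⌉ = 5 USB sticks.
Also, 6 files each exceed 45 GB, and no two of those can share a USB stick, so at least 6 USB sticks are needed.
A packing using 6 USB sticks:
  USB stick 1: 65 + 20 = 85
  USB stick 2: 60 + 30 = 90
  USB stick 3: 60 + 15 + 10 = 85
  USB stick 4: 60 + 10 = 70
  USB stick 5: 50 = 50
  USB stick 6: 50 = 50
This matches the lower bound, so 6 is optimal.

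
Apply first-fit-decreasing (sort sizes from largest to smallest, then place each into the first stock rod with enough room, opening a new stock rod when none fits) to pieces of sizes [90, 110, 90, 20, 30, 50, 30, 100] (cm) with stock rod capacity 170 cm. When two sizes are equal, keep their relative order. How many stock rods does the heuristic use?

4

Sorted descending: 110, 100, 90, 90, 50, 30, 30, 20.
  110 → stock rod 1 (new)  [load 110/170]
  100 → stock rod 2 (new)  [load 100/170]
  90 → stock rod 3 (new)  [load 90/170]
  90 → stock rod 4 (new)  [load 90/170]
  50 → stock rod 1  [load 160/170]
  30 → stock rod 2  [load 130/170]
  30 → stock rod 2  [load 160/170]
  20 → stock rod 3  [load 110/170]
4 stock rods opened.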